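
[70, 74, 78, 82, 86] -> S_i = 70 + 4*i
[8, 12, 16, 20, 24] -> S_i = 8 + 4*i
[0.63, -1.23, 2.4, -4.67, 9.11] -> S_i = 0.63*(-1.95)^i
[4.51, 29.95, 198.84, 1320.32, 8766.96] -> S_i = 4.51*6.64^i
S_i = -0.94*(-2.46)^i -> [-0.94, 2.31, -5.69, 13.99, -34.42]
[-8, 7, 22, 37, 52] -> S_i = -8 + 15*i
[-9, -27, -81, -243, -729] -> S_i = -9*3^i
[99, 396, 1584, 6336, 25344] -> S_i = 99*4^i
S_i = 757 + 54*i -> [757, 811, 865, 919, 973]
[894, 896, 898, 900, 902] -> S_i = 894 + 2*i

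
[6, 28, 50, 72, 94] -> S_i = 6 + 22*i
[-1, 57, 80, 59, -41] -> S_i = Random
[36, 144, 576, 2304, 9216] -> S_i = 36*4^i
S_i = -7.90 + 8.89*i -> [-7.9, 0.99, 9.88, 18.77, 27.66]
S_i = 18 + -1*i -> [18, 17, 16, 15, 14]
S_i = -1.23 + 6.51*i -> [-1.23, 5.28, 11.79, 18.3, 24.81]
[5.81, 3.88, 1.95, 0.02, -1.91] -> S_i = 5.81 + -1.93*i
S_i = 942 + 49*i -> [942, 991, 1040, 1089, 1138]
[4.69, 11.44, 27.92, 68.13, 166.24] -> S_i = 4.69*2.44^i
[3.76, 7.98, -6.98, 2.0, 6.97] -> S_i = Random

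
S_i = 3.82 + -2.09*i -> [3.82, 1.73, -0.36, -2.45, -4.54]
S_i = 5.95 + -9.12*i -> [5.95, -3.17, -12.29, -21.41, -30.53]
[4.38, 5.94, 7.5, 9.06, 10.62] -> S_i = 4.38 + 1.56*i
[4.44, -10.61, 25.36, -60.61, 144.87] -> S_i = 4.44*(-2.39)^i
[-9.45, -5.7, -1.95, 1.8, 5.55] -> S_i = -9.45 + 3.75*i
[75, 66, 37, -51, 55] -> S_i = Random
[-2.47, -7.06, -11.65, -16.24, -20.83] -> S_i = -2.47 + -4.59*i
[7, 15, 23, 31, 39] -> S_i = 7 + 8*i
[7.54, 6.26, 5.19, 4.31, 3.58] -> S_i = 7.54*0.83^i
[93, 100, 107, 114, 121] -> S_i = 93 + 7*i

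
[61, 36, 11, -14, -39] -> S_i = 61 + -25*i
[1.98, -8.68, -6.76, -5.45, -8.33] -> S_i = Random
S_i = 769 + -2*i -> [769, 767, 765, 763, 761]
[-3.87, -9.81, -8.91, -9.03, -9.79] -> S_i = Random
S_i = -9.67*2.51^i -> [-9.67, -24.27, -60.92, -152.91, -383.81]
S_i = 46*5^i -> [46, 230, 1150, 5750, 28750]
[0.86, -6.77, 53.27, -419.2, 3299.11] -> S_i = 0.86*(-7.87)^i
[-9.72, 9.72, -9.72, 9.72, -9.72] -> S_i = -9.72*(-1.00)^i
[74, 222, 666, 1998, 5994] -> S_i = 74*3^i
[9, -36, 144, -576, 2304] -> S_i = 9*-4^i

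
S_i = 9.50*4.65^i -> [9.5, 44.18, 205.41, 955.17, 4441.56]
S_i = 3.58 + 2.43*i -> [3.58, 6.01, 8.44, 10.87, 13.3]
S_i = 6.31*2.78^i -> [6.31, 17.54, 48.77, 135.57, 376.88]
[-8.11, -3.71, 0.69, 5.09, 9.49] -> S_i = -8.11 + 4.40*i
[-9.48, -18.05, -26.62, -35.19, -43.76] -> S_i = -9.48 + -8.57*i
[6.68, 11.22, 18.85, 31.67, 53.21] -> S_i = 6.68*1.68^i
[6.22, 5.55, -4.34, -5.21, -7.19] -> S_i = Random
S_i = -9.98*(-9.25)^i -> [-9.98, 92.32, -853.91, 7898.7, -73063.0]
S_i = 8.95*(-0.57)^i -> [8.95, -5.1, 2.91, -1.66, 0.94]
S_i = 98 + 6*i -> [98, 104, 110, 116, 122]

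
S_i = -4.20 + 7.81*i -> [-4.2, 3.61, 11.42, 19.23, 27.04]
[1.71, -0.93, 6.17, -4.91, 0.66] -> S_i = Random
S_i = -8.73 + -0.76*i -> [-8.73, -9.49, -10.25, -11.01, -11.77]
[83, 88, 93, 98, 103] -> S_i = 83 + 5*i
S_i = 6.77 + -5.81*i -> [6.77, 0.96, -4.85, -10.66, -16.47]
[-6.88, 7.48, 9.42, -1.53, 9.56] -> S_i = Random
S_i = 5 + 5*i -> [5, 10, 15, 20, 25]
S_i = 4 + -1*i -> [4, 3, 2, 1, 0]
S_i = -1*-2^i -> [-1, 2, -4, 8, -16]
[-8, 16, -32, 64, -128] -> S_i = -8*-2^i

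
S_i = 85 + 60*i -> [85, 145, 205, 265, 325]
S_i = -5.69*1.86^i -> [-5.69, -10.58, -19.69, -36.61, -68.1]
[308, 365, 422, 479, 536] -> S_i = 308 + 57*i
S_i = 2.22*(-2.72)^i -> [2.22, -6.04, 16.42, -44.67, 121.51]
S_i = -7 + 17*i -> [-7, 10, 27, 44, 61]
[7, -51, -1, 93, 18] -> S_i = Random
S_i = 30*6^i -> [30, 180, 1080, 6480, 38880]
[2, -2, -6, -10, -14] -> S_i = 2 + -4*i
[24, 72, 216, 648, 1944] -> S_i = 24*3^i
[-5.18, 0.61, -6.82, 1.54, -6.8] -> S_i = Random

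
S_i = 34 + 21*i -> [34, 55, 76, 97, 118]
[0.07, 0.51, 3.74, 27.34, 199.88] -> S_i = 0.07*7.31^i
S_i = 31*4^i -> [31, 124, 496, 1984, 7936]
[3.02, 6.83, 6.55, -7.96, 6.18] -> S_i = Random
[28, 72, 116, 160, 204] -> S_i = 28 + 44*i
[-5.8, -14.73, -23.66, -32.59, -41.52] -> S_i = -5.80 + -8.93*i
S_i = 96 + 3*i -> [96, 99, 102, 105, 108]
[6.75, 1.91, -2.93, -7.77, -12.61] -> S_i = 6.75 + -4.84*i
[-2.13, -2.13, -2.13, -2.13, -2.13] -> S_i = -2.13*1.00^i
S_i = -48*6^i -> [-48, -288, -1728, -10368, -62208]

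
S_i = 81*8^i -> [81, 648, 5184, 41472, 331776]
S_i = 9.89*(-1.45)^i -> [9.89, -14.34, 20.79, -30.15, 43.72]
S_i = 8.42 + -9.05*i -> [8.42, -0.63, -9.68, -18.73, -27.78]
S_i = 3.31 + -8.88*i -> [3.31, -5.57, -14.45, -23.33, -32.21]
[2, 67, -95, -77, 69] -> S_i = Random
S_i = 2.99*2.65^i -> [2.99, 7.92, 21.0, 55.64, 147.45]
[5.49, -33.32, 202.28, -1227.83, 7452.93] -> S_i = 5.49*(-6.07)^i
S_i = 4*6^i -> [4, 24, 144, 864, 5184]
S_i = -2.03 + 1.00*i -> [-2.03, -1.03, -0.03, 0.97, 1.97]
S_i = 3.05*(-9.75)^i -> [3.05, -29.74, 289.94, -2826.92, 27562.48]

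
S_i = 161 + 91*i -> [161, 252, 343, 434, 525]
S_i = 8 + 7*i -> [8, 15, 22, 29, 36]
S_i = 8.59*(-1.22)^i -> [8.59, -10.48, 12.79, -15.6, 19.03]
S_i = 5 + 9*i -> [5, 14, 23, 32, 41]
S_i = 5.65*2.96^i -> [5.65, 16.72, 49.5, 146.53, 433.73]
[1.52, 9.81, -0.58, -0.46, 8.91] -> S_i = Random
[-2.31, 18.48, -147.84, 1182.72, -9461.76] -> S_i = -2.31*(-8.00)^i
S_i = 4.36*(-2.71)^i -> [4.36, -11.82, 32.02, -86.77, 235.16]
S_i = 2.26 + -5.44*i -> [2.26, -3.18, -8.62, -14.06, -19.5]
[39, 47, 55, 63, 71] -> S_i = 39 + 8*i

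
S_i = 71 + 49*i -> [71, 120, 169, 218, 267]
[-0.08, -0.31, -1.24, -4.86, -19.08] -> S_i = -0.08*3.93^i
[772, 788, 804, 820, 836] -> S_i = 772 + 16*i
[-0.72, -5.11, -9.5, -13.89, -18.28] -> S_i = -0.72 + -4.39*i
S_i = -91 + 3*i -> [-91, -88, -85, -82, -79]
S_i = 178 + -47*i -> [178, 131, 84, 37, -10]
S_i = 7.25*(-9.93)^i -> [7.25, -71.99, 714.89, -7098.81, 70491.22]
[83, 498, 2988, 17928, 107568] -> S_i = 83*6^i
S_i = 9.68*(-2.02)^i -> [9.68, -19.55, 39.5, -79.79, 161.17]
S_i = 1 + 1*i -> [1, 2, 3, 4, 5]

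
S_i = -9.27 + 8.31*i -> [-9.27, -0.96, 7.35, 15.66, 23.97]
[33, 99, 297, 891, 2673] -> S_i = 33*3^i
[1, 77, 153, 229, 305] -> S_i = 1 + 76*i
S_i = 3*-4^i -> [3, -12, 48, -192, 768]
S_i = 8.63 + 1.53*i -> [8.63, 10.16, 11.69, 13.22, 14.75]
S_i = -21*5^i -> [-21, -105, -525, -2625, -13125]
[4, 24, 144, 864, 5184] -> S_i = 4*6^i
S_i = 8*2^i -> [8, 16, 32, 64, 128]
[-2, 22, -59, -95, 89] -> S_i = Random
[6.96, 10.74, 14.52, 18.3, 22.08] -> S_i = 6.96 + 3.78*i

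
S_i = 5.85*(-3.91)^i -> [5.85, -22.87, 89.44, -349.69, 1367.3]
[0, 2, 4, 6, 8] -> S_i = 0 + 2*i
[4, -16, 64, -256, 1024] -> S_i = 4*-4^i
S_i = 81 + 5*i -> [81, 86, 91, 96, 101]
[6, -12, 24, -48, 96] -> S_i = 6*-2^i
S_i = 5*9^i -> [5, 45, 405, 3645, 32805]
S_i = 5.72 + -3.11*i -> [5.72, 2.61, -0.5, -3.61, -6.72]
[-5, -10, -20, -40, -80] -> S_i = -5*2^i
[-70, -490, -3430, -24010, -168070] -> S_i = -70*7^i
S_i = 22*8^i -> [22, 176, 1408, 11264, 90112]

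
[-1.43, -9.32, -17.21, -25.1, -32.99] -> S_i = -1.43 + -7.89*i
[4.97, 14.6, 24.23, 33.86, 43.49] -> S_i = 4.97 + 9.63*i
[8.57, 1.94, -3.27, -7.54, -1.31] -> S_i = Random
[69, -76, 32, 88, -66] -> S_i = Random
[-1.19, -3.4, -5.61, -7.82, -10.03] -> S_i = -1.19 + -2.21*i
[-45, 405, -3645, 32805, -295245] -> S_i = -45*-9^i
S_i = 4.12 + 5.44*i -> [4.12, 9.56, 15.0, 20.44, 25.88]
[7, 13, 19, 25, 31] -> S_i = 7 + 6*i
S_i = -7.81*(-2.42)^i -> [-7.81, 18.9, -45.74, 110.69, -267.86]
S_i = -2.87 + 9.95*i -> [-2.87, 7.08, 17.03, 26.98, 36.93]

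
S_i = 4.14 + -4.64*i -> [4.14, -0.5, -5.14, -9.78, -14.42]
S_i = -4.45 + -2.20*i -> [-4.45, -6.65, -8.85, -11.05, -13.25]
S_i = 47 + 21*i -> [47, 68, 89, 110, 131]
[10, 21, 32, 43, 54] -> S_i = 10 + 11*i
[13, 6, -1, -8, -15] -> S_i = 13 + -7*i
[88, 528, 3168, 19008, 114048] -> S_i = 88*6^i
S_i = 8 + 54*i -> [8, 62, 116, 170, 224]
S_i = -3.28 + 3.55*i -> [-3.28, 0.27, 3.82, 7.37, 10.92]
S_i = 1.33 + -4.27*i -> [1.33, -2.94, -7.21, -11.48, -15.75]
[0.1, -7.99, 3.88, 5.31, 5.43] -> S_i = Random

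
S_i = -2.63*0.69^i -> [-2.63, -1.81, -1.25, -0.86, -0.6]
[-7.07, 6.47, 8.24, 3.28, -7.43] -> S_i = Random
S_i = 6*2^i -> [6, 12, 24, 48, 96]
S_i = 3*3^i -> [3, 9, 27, 81, 243]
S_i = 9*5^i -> [9, 45, 225, 1125, 5625]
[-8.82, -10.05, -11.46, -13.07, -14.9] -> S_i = -8.82*1.14^i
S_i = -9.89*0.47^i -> [-9.89, -4.65, -2.18, -1.03, -0.48]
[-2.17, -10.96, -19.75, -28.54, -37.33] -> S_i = -2.17 + -8.79*i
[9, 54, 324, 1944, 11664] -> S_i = 9*6^i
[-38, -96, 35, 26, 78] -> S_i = Random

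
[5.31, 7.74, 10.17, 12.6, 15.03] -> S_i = 5.31 + 2.43*i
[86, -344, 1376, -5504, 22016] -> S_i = 86*-4^i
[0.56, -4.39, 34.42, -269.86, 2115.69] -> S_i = 0.56*(-7.84)^i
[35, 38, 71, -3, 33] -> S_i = Random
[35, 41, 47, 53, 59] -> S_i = 35 + 6*i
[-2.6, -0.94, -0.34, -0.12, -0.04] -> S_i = -2.60*0.36^i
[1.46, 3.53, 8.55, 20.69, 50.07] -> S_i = 1.46*2.42^i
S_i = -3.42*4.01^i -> [-3.42, -13.71, -54.99, -220.53, -884.31]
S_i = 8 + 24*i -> [8, 32, 56, 80, 104]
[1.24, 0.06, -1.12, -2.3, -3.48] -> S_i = 1.24 + -1.18*i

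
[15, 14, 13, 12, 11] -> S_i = 15 + -1*i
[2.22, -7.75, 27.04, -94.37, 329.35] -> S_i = 2.22*(-3.49)^i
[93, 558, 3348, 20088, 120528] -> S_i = 93*6^i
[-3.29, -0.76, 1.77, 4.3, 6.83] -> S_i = -3.29 + 2.53*i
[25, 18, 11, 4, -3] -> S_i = 25 + -7*i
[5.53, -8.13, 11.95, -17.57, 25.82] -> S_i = 5.53*(-1.47)^i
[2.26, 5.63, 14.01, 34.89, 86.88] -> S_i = 2.26*2.49^i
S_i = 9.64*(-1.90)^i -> [9.64, -18.32, 34.8, -66.12, 125.63]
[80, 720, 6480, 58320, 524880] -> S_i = 80*9^i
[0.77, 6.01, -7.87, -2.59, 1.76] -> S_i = Random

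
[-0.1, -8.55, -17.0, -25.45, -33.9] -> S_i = -0.10 + -8.45*i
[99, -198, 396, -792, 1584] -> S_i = 99*-2^i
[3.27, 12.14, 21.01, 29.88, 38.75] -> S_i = 3.27 + 8.87*i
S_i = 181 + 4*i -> [181, 185, 189, 193, 197]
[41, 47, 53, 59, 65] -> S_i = 41 + 6*i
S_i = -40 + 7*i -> [-40, -33, -26, -19, -12]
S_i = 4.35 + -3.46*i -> [4.35, 0.89, -2.57, -6.03, -9.49]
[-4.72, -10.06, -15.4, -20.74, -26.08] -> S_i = -4.72 + -5.34*i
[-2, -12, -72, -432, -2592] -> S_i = -2*6^i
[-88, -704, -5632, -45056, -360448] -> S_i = -88*8^i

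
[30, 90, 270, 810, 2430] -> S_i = 30*3^i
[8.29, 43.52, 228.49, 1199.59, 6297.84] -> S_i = 8.29*5.25^i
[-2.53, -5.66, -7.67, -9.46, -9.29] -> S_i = Random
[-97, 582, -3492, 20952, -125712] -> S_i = -97*-6^i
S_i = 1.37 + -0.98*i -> [1.37, 0.39, -0.59, -1.57, -2.55]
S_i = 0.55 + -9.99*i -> [0.55, -9.44, -19.43, -29.42, -39.41]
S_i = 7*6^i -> [7, 42, 252, 1512, 9072]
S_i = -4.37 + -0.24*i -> [-4.37, -4.61, -4.85, -5.09, -5.33]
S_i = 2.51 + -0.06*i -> [2.51, 2.45, 2.39, 2.33, 2.27]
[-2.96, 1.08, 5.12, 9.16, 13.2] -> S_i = -2.96 + 4.04*i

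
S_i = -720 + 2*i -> [-720, -718, -716, -714, -712]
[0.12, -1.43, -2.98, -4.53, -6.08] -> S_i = 0.12 + -1.55*i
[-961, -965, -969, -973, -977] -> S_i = -961 + -4*i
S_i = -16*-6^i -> [-16, 96, -576, 3456, -20736]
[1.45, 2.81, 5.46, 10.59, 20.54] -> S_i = 1.45*1.94^i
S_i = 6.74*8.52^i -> [6.74, 57.42, 489.26, 4168.49, 35515.53]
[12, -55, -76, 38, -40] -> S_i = Random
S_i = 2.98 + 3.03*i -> [2.98, 6.01, 9.04, 12.07, 15.1]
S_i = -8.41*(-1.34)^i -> [-8.41, 11.27, -15.1, 20.24, -27.12]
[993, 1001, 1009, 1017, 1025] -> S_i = 993 + 8*i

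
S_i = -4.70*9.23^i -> [-4.7, -43.38, -400.41, -3695.75, -34111.8]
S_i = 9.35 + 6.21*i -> [9.35, 15.56, 21.77, 27.98, 34.19]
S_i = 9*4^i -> [9, 36, 144, 576, 2304]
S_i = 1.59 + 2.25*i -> [1.59, 3.84, 6.09, 8.34, 10.59]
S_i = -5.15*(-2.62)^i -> [-5.15, 13.49, -35.35, 92.62, -242.67]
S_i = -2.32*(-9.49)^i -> [-2.32, 22.02, -208.94, 1982.84, -18817.11]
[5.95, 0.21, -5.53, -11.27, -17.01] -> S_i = 5.95 + -5.74*i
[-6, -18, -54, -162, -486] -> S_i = -6*3^i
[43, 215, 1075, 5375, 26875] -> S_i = 43*5^i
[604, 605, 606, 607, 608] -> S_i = 604 + 1*i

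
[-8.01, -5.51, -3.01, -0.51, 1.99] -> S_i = -8.01 + 2.50*i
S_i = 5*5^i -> [5, 25, 125, 625, 3125]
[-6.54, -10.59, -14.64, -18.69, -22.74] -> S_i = -6.54 + -4.05*i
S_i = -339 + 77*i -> [-339, -262, -185, -108, -31]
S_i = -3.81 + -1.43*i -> [-3.81, -5.24, -6.67, -8.1, -9.53]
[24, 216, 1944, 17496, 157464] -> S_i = 24*9^i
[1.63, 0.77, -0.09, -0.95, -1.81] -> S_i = 1.63 + -0.86*i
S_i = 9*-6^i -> [9, -54, 324, -1944, 11664]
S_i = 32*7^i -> [32, 224, 1568, 10976, 76832]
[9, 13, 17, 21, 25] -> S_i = 9 + 4*i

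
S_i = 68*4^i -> [68, 272, 1088, 4352, 17408]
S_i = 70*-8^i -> [70, -560, 4480, -35840, 286720]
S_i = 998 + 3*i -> [998, 1001, 1004, 1007, 1010]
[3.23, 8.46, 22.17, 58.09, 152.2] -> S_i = 3.23*2.62^i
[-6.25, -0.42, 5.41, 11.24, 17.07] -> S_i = -6.25 + 5.83*i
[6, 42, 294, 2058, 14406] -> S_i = 6*7^i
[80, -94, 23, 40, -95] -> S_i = Random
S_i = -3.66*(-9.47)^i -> [-3.66, 34.66, -328.23, 3108.36, -29436.15]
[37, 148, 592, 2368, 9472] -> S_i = 37*4^i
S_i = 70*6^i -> [70, 420, 2520, 15120, 90720]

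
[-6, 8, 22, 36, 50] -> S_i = -6 + 14*i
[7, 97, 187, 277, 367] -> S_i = 7 + 90*i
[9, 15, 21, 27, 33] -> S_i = 9 + 6*i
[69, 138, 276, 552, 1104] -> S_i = 69*2^i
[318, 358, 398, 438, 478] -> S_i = 318 + 40*i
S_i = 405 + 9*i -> [405, 414, 423, 432, 441]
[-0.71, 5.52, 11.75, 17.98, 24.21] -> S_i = -0.71 + 6.23*i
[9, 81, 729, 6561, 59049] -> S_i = 9*9^i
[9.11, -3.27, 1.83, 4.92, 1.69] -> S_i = Random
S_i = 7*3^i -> [7, 21, 63, 189, 567]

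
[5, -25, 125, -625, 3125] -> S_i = 5*-5^i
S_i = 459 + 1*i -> [459, 460, 461, 462, 463]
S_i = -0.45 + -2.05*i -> [-0.45, -2.5, -4.55, -6.6, -8.65]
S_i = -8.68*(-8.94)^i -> [-8.68, 77.6, -693.74, 6202.01, -55445.95]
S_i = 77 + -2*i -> [77, 75, 73, 71, 69]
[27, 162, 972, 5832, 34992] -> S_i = 27*6^i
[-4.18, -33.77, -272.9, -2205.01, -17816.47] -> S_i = -4.18*8.08^i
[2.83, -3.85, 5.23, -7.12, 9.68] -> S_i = 2.83*(-1.36)^i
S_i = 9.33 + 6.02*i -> [9.33, 15.35, 21.37, 27.39, 33.41]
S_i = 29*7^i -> [29, 203, 1421, 9947, 69629]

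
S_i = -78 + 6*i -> [-78, -72, -66, -60, -54]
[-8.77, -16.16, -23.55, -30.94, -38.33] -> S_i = -8.77 + -7.39*i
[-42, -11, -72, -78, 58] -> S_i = Random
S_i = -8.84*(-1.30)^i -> [-8.84, 11.49, -14.94, 19.42, -25.25]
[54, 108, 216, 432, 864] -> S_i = 54*2^i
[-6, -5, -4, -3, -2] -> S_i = -6 + 1*i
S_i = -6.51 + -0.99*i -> [-6.51, -7.5, -8.49, -9.48, -10.47]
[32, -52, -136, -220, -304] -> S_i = 32 + -84*i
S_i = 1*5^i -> [1, 5, 25, 125, 625]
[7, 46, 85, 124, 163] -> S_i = 7 + 39*i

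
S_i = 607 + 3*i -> [607, 610, 613, 616, 619]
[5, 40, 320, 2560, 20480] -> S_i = 5*8^i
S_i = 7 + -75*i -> [7, -68, -143, -218, -293]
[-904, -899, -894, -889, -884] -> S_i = -904 + 5*i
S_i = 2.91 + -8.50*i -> [2.91, -5.59, -14.09, -22.59, -31.09]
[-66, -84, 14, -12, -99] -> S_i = Random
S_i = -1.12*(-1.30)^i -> [-1.12, 1.46, -1.89, 2.46, -3.2]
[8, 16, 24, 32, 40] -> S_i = 8 + 8*i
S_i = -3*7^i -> [-3, -21, -147, -1029, -7203]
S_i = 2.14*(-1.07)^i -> [2.14, -2.29, 2.45, -2.62, 2.81]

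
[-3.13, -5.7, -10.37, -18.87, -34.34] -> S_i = -3.13*1.82^i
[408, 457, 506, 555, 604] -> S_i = 408 + 49*i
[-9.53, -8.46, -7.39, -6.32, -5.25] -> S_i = -9.53 + 1.07*i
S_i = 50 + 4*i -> [50, 54, 58, 62, 66]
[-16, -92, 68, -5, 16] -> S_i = Random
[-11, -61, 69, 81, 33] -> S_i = Random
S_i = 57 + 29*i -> [57, 86, 115, 144, 173]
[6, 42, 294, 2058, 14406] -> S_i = 6*7^i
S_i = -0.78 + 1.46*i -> [-0.78, 0.68, 2.14, 3.6, 5.06]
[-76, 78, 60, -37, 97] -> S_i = Random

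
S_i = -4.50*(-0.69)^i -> [-4.5, 3.1, -2.14, 1.48, -1.02]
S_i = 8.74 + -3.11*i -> [8.74, 5.63, 2.52, -0.59, -3.7]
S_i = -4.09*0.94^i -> [-4.09, -3.84, -3.61, -3.4, -3.19]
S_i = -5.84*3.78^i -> [-5.84, -22.08, -83.44, -315.42, -1192.28]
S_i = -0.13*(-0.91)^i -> [-0.13, 0.12, -0.11, 0.1, -0.09]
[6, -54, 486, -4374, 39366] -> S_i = 6*-9^i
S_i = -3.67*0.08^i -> [-3.67, -0.29, -0.02, -0.0, -0.0]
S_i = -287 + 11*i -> [-287, -276, -265, -254, -243]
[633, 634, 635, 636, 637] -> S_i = 633 + 1*i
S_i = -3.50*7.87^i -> [-3.5, -27.54, -216.78, -1706.05, -13426.63]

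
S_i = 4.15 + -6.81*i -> [4.15, -2.66, -9.47, -16.28, -23.09]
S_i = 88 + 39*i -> [88, 127, 166, 205, 244]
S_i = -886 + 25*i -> [-886, -861, -836, -811, -786]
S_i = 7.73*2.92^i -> [7.73, 22.57, 65.91, 192.45, 561.97]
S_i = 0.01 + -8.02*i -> [0.01, -8.01, -16.03, -24.05, -32.07]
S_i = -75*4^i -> [-75, -300, -1200, -4800, -19200]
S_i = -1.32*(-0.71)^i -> [-1.32, 0.94, -0.67, 0.47, -0.34]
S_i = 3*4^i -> [3, 12, 48, 192, 768]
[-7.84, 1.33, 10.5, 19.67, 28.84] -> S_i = -7.84 + 9.17*i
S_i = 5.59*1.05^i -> [5.59, 5.87, 6.16, 6.47, 6.79]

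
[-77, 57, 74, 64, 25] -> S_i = Random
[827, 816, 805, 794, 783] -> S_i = 827 + -11*i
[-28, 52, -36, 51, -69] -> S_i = Random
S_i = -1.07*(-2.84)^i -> [-1.07, 3.04, -8.63, 24.51, -69.61]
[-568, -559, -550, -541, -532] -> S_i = -568 + 9*i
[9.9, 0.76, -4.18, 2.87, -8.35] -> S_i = Random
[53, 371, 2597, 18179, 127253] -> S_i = 53*7^i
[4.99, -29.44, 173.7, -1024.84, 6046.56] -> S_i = 4.99*(-5.90)^i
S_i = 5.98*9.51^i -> [5.98, 56.87, 540.83, 5143.31, 48912.88]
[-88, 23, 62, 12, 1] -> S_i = Random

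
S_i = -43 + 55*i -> [-43, 12, 67, 122, 177]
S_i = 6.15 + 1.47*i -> [6.15, 7.62, 9.09, 10.56, 12.03]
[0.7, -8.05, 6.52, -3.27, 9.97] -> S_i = Random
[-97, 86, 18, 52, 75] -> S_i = Random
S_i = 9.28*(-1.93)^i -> [9.28, -17.91, 34.57, -66.71, 128.76]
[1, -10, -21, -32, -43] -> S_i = 1 + -11*i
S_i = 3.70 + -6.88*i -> [3.7, -3.18, -10.06, -16.94, -23.82]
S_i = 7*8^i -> [7, 56, 448, 3584, 28672]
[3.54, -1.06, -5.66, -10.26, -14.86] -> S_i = 3.54 + -4.60*i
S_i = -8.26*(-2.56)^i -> [-8.26, 21.15, -54.13, 138.58, -354.76]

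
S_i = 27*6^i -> [27, 162, 972, 5832, 34992]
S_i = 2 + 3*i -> [2, 5, 8, 11, 14]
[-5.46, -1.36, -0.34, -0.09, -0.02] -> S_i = -5.46*0.25^i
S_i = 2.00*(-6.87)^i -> [2.0, -13.74, 94.39, -648.49, 4455.09]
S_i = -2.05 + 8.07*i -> [-2.05, 6.02, 14.09, 22.16, 30.23]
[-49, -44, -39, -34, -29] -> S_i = -49 + 5*i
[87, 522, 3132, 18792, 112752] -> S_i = 87*6^i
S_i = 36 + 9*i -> [36, 45, 54, 63, 72]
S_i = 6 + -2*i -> [6, 4, 2, 0, -2]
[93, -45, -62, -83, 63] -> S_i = Random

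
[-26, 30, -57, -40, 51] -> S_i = Random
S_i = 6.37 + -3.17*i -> [6.37, 3.2, 0.03, -3.14, -6.31]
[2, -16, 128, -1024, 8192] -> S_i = 2*-8^i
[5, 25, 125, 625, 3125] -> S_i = 5*5^i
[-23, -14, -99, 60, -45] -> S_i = Random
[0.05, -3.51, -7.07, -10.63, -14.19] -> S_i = 0.05 + -3.56*i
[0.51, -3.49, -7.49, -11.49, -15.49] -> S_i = 0.51 + -4.00*i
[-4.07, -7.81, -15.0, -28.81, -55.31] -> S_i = -4.07*1.92^i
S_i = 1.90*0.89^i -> [1.9, 1.69, 1.5, 1.34, 1.19]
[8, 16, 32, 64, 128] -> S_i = 8*2^i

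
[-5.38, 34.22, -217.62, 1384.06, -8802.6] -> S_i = -5.38*(-6.36)^i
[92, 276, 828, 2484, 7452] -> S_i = 92*3^i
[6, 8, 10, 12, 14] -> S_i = 6 + 2*i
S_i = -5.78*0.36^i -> [-5.78, -2.08, -0.75, -0.27, -0.1]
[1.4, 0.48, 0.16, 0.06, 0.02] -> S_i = 1.40*0.34^i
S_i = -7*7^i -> [-7, -49, -343, -2401, -16807]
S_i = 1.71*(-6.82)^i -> [1.71, -11.66, 79.54, -542.44, 3699.42]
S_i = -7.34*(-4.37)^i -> [-7.34, 32.08, -140.17, 612.55, -2676.84]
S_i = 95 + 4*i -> [95, 99, 103, 107, 111]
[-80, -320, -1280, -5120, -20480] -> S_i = -80*4^i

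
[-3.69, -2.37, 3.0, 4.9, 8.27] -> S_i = Random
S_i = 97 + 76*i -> [97, 173, 249, 325, 401]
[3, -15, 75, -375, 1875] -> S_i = 3*-5^i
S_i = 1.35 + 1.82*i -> [1.35, 3.17, 4.99, 6.81, 8.63]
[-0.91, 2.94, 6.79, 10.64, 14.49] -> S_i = -0.91 + 3.85*i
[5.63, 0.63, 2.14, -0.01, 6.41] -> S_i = Random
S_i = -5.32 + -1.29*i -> [-5.32, -6.61, -7.9, -9.19, -10.48]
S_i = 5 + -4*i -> [5, 1, -3, -7, -11]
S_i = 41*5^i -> [41, 205, 1025, 5125, 25625]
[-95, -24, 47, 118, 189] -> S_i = -95 + 71*i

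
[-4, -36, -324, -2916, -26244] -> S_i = -4*9^i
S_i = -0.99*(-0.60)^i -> [-0.99, 0.59, -0.36, 0.21, -0.13]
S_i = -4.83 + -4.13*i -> [-4.83, -8.96, -13.09, -17.22, -21.35]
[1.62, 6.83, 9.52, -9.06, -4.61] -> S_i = Random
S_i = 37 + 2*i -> [37, 39, 41, 43, 45]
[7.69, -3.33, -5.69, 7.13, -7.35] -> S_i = Random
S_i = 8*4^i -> [8, 32, 128, 512, 2048]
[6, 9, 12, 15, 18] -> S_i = 6 + 3*i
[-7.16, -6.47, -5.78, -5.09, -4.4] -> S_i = -7.16 + 0.69*i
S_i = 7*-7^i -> [7, -49, 343, -2401, 16807]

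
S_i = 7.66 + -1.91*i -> [7.66, 5.75, 3.84, 1.93, 0.02]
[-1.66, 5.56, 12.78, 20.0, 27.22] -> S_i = -1.66 + 7.22*i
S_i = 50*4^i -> [50, 200, 800, 3200, 12800]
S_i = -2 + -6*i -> [-2, -8, -14, -20, -26]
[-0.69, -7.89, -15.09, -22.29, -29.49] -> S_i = -0.69 + -7.20*i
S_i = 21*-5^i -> [21, -105, 525, -2625, 13125]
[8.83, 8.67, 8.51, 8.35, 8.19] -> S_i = 8.83 + -0.16*i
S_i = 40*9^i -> [40, 360, 3240, 29160, 262440]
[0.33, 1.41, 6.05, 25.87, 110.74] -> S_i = 0.33*4.28^i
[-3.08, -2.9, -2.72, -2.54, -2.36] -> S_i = -3.08 + 0.18*i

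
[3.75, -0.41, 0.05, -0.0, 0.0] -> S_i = 3.75*(-0.11)^i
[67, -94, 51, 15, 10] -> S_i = Random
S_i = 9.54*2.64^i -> [9.54, 25.19, 66.49, 175.53, 463.41]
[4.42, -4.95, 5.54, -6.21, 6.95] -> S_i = 4.42*(-1.12)^i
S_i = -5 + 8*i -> [-5, 3, 11, 19, 27]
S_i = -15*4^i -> [-15, -60, -240, -960, -3840]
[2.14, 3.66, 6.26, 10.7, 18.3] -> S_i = 2.14*1.71^i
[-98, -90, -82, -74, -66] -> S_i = -98 + 8*i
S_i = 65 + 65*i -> [65, 130, 195, 260, 325]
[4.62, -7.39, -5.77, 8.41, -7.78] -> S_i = Random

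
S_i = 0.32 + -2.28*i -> [0.32, -1.96, -4.24, -6.52, -8.8]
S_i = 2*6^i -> [2, 12, 72, 432, 2592]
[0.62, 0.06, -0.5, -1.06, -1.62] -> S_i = 0.62 + -0.56*i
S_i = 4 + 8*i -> [4, 12, 20, 28, 36]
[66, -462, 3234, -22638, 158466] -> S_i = 66*-7^i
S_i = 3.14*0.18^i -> [3.14, 0.57, 0.1, 0.02, 0.0]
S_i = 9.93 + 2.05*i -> [9.93, 11.98, 14.03, 16.08, 18.13]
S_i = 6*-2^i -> [6, -12, 24, -48, 96]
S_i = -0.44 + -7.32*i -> [-0.44, -7.76, -15.08, -22.4, -29.72]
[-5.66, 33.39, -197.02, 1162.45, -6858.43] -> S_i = -5.66*(-5.90)^i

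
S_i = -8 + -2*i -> [-8, -10, -12, -14, -16]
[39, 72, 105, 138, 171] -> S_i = 39 + 33*i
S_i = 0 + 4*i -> [0, 4, 8, 12, 16]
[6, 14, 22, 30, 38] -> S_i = 6 + 8*i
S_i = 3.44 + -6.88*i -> [3.44, -3.44, -10.32, -17.2, -24.08]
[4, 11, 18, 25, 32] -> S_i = 4 + 7*i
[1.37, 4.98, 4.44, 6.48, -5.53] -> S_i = Random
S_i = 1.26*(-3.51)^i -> [1.26, -4.42, 15.52, -54.49, 191.25]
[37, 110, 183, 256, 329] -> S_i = 37 + 73*i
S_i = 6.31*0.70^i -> [6.31, 4.42, 3.09, 2.16, 1.52]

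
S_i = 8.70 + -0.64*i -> [8.7, 8.06, 7.42, 6.78, 6.14]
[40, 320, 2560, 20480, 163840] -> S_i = 40*8^i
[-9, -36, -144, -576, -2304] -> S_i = -9*4^i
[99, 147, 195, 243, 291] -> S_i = 99 + 48*i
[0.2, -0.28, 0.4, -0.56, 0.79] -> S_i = 0.20*(-1.41)^i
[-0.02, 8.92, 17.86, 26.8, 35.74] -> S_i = -0.02 + 8.94*i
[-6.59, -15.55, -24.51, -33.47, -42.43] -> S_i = -6.59 + -8.96*i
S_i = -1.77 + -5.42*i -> [-1.77, -7.19, -12.61, -18.03, -23.45]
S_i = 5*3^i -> [5, 15, 45, 135, 405]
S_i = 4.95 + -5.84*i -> [4.95, -0.89, -6.73, -12.57, -18.41]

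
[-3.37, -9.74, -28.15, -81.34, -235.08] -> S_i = -3.37*2.89^i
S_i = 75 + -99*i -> [75, -24, -123, -222, -321]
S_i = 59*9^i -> [59, 531, 4779, 43011, 387099]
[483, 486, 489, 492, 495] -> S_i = 483 + 3*i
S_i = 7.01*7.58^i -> [7.01, 53.14, 402.77, 3052.99, 23141.68]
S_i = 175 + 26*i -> [175, 201, 227, 253, 279]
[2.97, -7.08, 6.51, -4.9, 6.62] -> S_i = Random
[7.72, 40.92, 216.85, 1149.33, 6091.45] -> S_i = 7.72*5.30^i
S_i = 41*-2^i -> [41, -82, 164, -328, 656]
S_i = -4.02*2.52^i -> [-4.02, -10.13, -25.53, -64.33, -162.12]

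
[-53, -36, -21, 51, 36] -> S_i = Random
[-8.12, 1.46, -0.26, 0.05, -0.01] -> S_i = -8.12*(-0.18)^i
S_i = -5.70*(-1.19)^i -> [-5.7, 6.78, -8.07, 9.61, -11.43]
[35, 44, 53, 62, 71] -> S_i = 35 + 9*i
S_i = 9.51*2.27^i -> [9.51, 21.59, 49.0, 111.24, 252.51]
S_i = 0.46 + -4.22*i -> [0.46, -3.76, -7.98, -12.2, -16.42]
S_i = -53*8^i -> [-53, -424, -3392, -27136, -217088]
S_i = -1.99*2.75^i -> [-1.99, -5.47, -15.05, -41.39, -113.81]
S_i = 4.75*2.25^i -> [4.75, 10.69, 24.05, 54.11, 121.74]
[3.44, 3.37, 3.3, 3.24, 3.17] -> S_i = 3.44*0.98^i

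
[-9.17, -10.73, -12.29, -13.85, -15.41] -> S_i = -9.17 + -1.56*i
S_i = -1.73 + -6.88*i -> [-1.73, -8.61, -15.49, -22.37, -29.25]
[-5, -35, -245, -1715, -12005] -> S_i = -5*7^i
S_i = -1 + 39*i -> [-1, 38, 77, 116, 155]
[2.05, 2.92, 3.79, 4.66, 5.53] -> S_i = 2.05 + 0.87*i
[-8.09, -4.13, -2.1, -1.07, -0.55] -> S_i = -8.09*0.51^i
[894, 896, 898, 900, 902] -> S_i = 894 + 2*i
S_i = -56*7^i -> [-56, -392, -2744, -19208, -134456]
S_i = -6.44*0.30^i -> [-6.44, -1.93, -0.58, -0.17, -0.05]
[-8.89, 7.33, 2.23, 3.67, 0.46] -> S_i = Random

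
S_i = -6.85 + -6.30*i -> [-6.85, -13.15, -19.45, -25.75, -32.05]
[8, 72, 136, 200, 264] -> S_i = 8 + 64*i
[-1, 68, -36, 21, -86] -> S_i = Random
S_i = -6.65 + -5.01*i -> [-6.65, -11.66, -16.67, -21.68, -26.69]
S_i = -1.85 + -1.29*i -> [-1.85, -3.14, -4.43, -5.72, -7.01]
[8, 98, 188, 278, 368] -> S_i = 8 + 90*i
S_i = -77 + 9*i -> [-77, -68, -59, -50, -41]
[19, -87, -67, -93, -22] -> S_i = Random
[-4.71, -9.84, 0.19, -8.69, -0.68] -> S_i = Random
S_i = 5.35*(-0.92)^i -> [5.35, -4.92, 4.53, -4.17, 3.83]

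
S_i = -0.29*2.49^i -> [-0.29, -0.72, -1.8, -4.48, -11.15]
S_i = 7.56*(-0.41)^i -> [7.56, -3.1, 1.27, -0.52, 0.21]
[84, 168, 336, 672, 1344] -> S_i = 84*2^i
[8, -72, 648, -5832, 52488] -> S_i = 8*-9^i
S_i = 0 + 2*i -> [0, 2, 4, 6, 8]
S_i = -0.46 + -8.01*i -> [-0.46, -8.47, -16.48, -24.49, -32.5]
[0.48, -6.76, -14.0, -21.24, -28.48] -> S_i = 0.48 + -7.24*i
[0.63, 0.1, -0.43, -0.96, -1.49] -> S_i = 0.63 + -0.53*i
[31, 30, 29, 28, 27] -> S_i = 31 + -1*i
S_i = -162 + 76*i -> [-162, -86, -10, 66, 142]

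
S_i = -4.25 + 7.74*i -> [-4.25, 3.49, 11.23, 18.97, 26.71]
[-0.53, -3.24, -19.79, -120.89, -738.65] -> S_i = -0.53*6.11^i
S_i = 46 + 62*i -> [46, 108, 170, 232, 294]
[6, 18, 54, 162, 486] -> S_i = 6*3^i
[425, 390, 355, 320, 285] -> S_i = 425 + -35*i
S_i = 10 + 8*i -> [10, 18, 26, 34, 42]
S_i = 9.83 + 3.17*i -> [9.83, 13.0, 16.17, 19.34, 22.51]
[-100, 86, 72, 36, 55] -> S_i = Random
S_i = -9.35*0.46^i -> [-9.35, -4.3, -1.98, -0.91, -0.42]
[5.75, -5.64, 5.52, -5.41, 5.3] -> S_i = 5.75*(-0.98)^i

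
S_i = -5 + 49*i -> [-5, 44, 93, 142, 191]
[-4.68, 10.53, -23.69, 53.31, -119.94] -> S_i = -4.68*(-2.25)^i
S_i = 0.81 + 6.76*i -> [0.81, 7.57, 14.33, 21.09, 27.85]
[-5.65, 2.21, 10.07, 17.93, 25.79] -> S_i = -5.65 + 7.86*i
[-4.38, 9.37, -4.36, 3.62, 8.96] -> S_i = Random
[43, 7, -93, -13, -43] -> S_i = Random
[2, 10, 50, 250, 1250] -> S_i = 2*5^i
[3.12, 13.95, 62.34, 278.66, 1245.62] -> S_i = 3.12*4.47^i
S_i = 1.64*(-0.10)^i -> [1.64, -0.16, 0.02, -0.0, 0.0]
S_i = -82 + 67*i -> [-82, -15, 52, 119, 186]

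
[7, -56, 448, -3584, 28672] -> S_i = 7*-8^i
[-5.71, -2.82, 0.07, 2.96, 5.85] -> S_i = -5.71 + 2.89*i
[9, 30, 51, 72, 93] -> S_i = 9 + 21*i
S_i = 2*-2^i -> [2, -4, 8, -16, 32]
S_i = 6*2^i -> [6, 12, 24, 48, 96]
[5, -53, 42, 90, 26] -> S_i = Random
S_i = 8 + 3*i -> [8, 11, 14, 17, 20]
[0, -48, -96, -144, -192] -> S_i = 0 + -48*i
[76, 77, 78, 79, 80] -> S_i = 76 + 1*i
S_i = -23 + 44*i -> [-23, 21, 65, 109, 153]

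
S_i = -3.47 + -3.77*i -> [-3.47, -7.24, -11.01, -14.78, -18.55]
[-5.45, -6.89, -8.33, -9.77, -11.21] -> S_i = -5.45 + -1.44*i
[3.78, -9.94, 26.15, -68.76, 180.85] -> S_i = 3.78*(-2.63)^i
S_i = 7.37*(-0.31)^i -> [7.37, -2.28, 0.71, -0.22, 0.07]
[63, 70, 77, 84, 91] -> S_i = 63 + 7*i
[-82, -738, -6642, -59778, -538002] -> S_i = -82*9^i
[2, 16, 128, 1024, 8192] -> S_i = 2*8^i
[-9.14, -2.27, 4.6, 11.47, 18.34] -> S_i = -9.14 + 6.87*i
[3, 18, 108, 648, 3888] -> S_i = 3*6^i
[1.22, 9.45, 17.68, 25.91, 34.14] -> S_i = 1.22 + 8.23*i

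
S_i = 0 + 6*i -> [0, 6, 12, 18, 24]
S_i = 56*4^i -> [56, 224, 896, 3584, 14336]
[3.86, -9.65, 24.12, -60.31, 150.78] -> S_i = 3.86*(-2.50)^i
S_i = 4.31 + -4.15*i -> [4.31, 0.16, -3.99, -8.14, -12.29]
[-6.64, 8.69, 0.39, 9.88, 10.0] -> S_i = Random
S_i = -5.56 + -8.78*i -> [-5.56, -14.34, -23.12, -31.9, -40.68]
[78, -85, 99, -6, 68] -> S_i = Random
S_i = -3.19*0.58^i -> [-3.19, -1.85, -1.07, -0.62, -0.36]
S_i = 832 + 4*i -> [832, 836, 840, 844, 848]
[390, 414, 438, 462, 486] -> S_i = 390 + 24*i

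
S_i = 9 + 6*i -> [9, 15, 21, 27, 33]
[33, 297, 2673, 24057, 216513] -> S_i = 33*9^i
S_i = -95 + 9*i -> [-95, -86, -77, -68, -59]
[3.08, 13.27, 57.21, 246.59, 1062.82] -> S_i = 3.08*4.31^i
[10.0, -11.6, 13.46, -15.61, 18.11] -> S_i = 10.00*(-1.16)^i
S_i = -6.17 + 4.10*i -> [-6.17, -2.07, 2.03, 6.13, 10.23]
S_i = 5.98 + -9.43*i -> [5.98, -3.45, -12.88, -22.31, -31.74]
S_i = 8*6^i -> [8, 48, 288, 1728, 10368]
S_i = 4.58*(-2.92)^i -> [4.58, -13.37, 39.05, -114.03, 332.96]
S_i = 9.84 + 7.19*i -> [9.84, 17.03, 24.22, 31.41, 38.6]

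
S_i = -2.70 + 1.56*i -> [-2.7, -1.14, 0.42, 1.98, 3.54]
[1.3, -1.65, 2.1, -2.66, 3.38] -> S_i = 1.30*(-1.27)^i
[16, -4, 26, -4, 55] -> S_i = Random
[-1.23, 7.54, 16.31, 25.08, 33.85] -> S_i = -1.23 + 8.77*i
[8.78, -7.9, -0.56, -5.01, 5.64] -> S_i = Random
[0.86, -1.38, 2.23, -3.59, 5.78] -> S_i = 0.86*(-1.61)^i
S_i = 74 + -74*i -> [74, 0, -74, -148, -222]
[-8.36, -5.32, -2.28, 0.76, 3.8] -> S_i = -8.36 + 3.04*i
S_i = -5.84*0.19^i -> [-5.84, -1.11, -0.21, -0.04, -0.01]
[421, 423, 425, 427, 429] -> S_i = 421 + 2*i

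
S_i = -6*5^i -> [-6, -30, -150, -750, -3750]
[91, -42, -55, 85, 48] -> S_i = Random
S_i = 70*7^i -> [70, 490, 3430, 24010, 168070]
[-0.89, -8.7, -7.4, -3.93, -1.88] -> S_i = Random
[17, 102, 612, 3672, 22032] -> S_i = 17*6^i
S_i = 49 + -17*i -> [49, 32, 15, -2, -19]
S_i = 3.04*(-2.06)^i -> [3.04, -6.26, 12.9, -26.58, 54.74]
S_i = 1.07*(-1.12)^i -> [1.07, -1.2, 1.34, -1.5, 1.68]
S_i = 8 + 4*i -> [8, 12, 16, 20, 24]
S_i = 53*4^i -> [53, 212, 848, 3392, 13568]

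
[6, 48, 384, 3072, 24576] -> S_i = 6*8^i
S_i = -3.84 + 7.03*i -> [-3.84, 3.19, 10.22, 17.25, 24.28]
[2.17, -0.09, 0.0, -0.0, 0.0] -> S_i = 2.17*(-0.04)^i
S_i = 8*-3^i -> [8, -24, 72, -216, 648]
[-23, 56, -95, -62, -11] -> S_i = Random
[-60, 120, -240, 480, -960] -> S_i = -60*-2^i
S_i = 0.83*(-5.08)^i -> [0.83, -4.22, 21.42, -108.81, 552.76]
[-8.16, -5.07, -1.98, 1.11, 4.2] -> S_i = -8.16 + 3.09*i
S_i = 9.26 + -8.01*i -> [9.26, 1.25, -6.76, -14.77, -22.78]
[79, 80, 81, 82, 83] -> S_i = 79 + 1*i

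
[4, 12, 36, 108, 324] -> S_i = 4*3^i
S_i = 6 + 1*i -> [6, 7, 8, 9, 10]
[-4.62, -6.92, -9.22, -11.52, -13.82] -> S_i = -4.62 + -2.30*i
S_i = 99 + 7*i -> [99, 106, 113, 120, 127]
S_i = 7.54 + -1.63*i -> [7.54, 5.91, 4.28, 2.65, 1.02]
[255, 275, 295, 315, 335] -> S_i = 255 + 20*i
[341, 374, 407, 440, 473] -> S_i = 341 + 33*i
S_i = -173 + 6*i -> [-173, -167, -161, -155, -149]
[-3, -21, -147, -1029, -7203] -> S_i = -3*7^i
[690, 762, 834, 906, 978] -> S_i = 690 + 72*i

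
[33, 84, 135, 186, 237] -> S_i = 33 + 51*i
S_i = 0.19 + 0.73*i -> [0.19, 0.92, 1.65, 2.38, 3.11]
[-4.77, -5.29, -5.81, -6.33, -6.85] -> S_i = -4.77 + -0.52*i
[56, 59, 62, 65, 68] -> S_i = 56 + 3*i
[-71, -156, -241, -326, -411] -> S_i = -71 + -85*i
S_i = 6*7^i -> [6, 42, 294, 2058, 14406]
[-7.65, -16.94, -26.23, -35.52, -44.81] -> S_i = -7.65 + -9.29*i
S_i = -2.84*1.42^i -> [-2.84, -4.03, -5.73, -8.13, -11.55]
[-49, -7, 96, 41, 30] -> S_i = Random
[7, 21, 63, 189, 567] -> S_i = 7*3^i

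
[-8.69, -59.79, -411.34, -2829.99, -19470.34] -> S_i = -8.69*6.88^i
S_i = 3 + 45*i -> [3, 48, 93, 138, 183]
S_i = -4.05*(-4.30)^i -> [-4.05, 17.42, -74.88, 322.0, -1384.61]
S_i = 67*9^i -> [67, 603, 5427, 48843, 439587]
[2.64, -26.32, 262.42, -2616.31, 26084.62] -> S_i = 2.64*(-9.97)^i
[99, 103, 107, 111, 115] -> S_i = 99 + 4*i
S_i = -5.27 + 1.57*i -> [-5.27, -3.7, -2.13, -0.56, 1.01]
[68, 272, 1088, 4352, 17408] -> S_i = 68*4^i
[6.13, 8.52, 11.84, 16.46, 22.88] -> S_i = 6.13*1.39^i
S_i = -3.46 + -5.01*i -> [-3.46, -8.47, -13.48, -18.49, -23.5]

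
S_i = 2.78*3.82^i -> [2.78, 10.62, 40.57, 154.97, 591.97]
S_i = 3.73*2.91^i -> [3.73, 10.85, 31.59, 91.92, 267.47]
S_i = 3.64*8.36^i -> [3.64, 30.43, 254.4, 2126.77, 17779.78]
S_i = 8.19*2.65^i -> [8.19, 21.7, 57.51, 152.41, 403.89]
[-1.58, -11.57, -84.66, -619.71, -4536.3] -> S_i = -1.58*7.32^i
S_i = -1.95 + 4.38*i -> [-1.95, 2.43, 6.81, 11.19, 15.57]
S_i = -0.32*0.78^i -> [-0.32, -0.25, -0.19, -0.15, -0.12]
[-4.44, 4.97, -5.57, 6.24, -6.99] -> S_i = -4.44*(-1.12)^i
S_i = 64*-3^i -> [64, -192, 576, -1728, 5184]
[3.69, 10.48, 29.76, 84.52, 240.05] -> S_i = 3.69*2.84^i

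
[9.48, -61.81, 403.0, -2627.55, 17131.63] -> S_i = 9.48*(-6.52)^i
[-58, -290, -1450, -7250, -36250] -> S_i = -58*5^i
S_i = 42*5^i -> [42, 210, 1050, 5250, 26250]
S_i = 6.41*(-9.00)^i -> [6.41, -57.69, 519.21, -4672.89, 42056.01]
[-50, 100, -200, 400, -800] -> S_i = -50*-2^i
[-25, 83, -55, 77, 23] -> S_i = Random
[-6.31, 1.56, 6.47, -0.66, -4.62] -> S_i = Random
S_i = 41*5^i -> [41, 205, 1025, 5125, 25625]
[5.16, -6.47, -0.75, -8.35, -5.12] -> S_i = Random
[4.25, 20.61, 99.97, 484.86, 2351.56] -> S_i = 4.25*4.85^i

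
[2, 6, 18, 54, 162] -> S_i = 2*3^i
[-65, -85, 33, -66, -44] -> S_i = Random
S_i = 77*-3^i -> [77, -231, 693, -2079, 6237]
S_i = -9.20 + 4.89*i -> [-9.2, -4.31, 0.58, 5.47, 10.36]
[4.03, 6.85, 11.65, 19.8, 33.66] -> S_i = 4.03*1.70^i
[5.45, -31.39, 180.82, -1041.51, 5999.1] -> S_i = 5.45*(-5.76)^i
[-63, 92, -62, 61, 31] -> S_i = Random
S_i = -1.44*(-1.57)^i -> [-1.44, 2.26, -3.55, 5.57, -8.75]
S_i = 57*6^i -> [57, 342, 2052, 12312, 73872]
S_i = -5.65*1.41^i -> [-5.65, -7.97, -11.23, -15.84, -22.33]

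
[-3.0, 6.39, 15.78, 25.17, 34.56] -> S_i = -3.00 + 9.39*i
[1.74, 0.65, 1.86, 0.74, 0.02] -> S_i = Random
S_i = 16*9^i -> [16, 144, 1296, 11664, 104976]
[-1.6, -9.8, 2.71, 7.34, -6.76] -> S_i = Random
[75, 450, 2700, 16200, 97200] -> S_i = 75*6^i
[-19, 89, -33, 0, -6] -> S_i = Random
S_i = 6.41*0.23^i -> [6.41, 1.47, 0.34, 0.08, 0.02]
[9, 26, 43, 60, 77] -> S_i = 9 + 17*i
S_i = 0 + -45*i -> [0, -45, -90, -135, -180]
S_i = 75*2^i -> [75, 150, 300, 600, 1200]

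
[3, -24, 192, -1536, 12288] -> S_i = 3*-8^i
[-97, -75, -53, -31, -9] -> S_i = -97 + 22*i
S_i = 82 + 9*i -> [82, 91, 100, 109, 118]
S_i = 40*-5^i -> [40, -200, 1000, -5000, 25000]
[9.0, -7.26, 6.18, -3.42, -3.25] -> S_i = Random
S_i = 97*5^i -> [97, 485, 2425, 12125, 60625]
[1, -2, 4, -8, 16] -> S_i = 1*-2^i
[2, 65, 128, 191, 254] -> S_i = 2 + 63*i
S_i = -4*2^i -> [-4, -8, -16, -32, -64]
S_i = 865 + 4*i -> [865, 869, 873, 877, 881]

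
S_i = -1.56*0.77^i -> [-1.56, -1.2, -0.92, -0.71, -0.55]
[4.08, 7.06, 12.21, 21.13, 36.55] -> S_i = 4.08*1.73^i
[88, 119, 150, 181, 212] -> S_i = 88 + 31*i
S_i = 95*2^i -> [95, 190, 380, 760, 1520]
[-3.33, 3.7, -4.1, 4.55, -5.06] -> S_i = -3.33*(-1.11)^i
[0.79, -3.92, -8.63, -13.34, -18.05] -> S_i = 0.79 + -4.71*i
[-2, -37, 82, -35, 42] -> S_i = Random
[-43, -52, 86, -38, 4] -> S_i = Random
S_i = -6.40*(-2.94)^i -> [-6.4, 18.82, -55.32, 162.64, -478.16]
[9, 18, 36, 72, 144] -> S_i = 9*2^i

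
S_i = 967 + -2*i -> [967, 965, 963, 961, 959]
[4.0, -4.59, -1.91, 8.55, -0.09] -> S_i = Random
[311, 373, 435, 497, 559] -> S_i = 311 + 62*i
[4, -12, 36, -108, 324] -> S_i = 4*-3^i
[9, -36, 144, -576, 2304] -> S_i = 9*-4^i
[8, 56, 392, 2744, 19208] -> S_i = 8*7^i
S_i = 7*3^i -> [7, 21, 63, 189, 567]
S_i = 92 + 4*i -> [92, 96, 100, 104, 108]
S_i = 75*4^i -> [75, 300, 1200, 4800, 19200]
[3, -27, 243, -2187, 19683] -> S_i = 3*-9^i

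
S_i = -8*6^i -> [-8, -48, -288, -1728, -10368]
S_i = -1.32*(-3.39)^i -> [-1.32, 4.47, -15.17, 51.42, -174.33]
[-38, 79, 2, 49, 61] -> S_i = Random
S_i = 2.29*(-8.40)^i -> [2.29, -19.24, 161.58, -1357.29, 11401.25]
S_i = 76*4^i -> [76, 304, 1216, 4864, 19456]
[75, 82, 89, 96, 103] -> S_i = 75 + 7*i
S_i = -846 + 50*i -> [-846, -796, -746, -696, -646]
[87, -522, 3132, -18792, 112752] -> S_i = 87*-6^i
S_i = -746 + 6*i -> [-746, -740, -734, -728, -722]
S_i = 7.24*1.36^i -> [7.24, 9.85, 13.39, 18.21, 24.77]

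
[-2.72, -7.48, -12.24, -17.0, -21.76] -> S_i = -2.72 + -4.76*i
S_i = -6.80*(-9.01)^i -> [-6.8, 61.27, -552.02, 4973.74, -44813.42]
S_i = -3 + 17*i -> [-3, 14, 31, 48, 65]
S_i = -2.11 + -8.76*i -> [-2.11, -10.87, -19.63, -28.39, -37.15]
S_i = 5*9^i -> [5, 45, 405, 3645, 32805]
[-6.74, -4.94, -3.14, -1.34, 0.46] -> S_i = -6.74 + 1.80*i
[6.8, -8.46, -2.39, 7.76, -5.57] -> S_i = Random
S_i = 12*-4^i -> [12, -48, 192, -768, 3072]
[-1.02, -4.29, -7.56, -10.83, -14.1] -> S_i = -1.02 + -3.27*i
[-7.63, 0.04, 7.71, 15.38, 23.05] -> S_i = -7.63 + 7.67*i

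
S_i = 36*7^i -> [36, 252, 1764, 12348, 86436]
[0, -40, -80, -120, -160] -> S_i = 0 + -40*i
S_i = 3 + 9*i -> [3, 12, 21, 30, 39]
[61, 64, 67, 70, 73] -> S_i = 61 + 3*i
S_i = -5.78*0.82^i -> [-5.78, -4.74, -3.89, -3.19, -2.61]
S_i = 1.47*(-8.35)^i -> [1.47, -12.27, 102.49, -855.81, 7146.0]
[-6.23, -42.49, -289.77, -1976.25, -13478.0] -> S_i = -6.23*6.82^i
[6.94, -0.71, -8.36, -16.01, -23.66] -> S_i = 6.94 + -7.65*i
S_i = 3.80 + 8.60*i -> [3.8, 12.4, 21.0, 29.6, 38.2]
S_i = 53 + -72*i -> [53, -19, -91, -163, -235]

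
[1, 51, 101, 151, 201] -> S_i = 1 + 50*i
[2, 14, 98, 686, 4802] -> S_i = 2*7^i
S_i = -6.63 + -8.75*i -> [-6.63, -15.38, -24.13, -32.88, -41.63]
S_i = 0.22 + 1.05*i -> [0.22, 1.27, 2.32, 3.37, 4.42]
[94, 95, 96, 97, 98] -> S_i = 94 + 1*i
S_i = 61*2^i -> [61, 122, 244, 488, 976]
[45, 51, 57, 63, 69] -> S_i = 45 + 6*i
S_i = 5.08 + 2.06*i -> [5.08, 7.14, 9.2, 11.26, 13.32]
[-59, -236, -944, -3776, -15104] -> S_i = -59*4^i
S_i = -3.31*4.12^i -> [-3.31, -13.64, -56.19, -231.48, -953.71]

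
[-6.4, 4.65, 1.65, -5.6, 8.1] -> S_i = Random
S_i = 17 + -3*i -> [17, 14, 11, 8, 5]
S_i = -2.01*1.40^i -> [-2.01, -2.81, -3.94, -5.52, -7.72]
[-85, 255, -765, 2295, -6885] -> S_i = -85*-3^i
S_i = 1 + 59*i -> [1, 60, 119, 178, 237]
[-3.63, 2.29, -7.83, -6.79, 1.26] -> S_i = Random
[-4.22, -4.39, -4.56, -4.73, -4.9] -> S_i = -4.22 + -0.17*i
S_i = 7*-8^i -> [7, -56, 448, -3584, 28672]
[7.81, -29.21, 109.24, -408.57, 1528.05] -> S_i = 7.81*(-3.74)^i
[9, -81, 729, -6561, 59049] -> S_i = 9*-9^i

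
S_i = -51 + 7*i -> [-51, -44, -37, -30, -23]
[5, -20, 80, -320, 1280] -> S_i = 5*-4^i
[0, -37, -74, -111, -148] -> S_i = 0 + -37*i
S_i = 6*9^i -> [6, 54, 486, 4374, 39366]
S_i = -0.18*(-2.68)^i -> [-0.18, 0.48, -1.29, 3.46, -9.29]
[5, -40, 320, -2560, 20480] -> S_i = 5*-8^i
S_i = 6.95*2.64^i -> [6.95, 18.35, 48.44, 127.88, 337.6]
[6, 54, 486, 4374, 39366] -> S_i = 6*9^i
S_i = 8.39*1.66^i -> [8.39, 13.93, 23.12, 38.38, 63.71]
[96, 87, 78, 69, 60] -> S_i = 96 + -9*i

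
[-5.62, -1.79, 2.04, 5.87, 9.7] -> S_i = -5.62 + 3.83*i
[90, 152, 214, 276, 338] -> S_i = 90 + 62*i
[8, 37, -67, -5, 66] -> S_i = Random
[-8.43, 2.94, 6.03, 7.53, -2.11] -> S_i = Random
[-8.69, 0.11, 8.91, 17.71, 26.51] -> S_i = -8.69 + 8.80*i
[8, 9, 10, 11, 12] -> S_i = 8 + 1*i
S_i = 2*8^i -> [2, 16, 128, 1024, 8192]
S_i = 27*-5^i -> [27, -135, 675, -3375, 16875]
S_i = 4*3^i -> [4, 12, 36, 108, 324]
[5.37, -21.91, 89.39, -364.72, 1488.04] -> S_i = 5.37*(-4.08)^i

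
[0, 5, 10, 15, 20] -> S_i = 0 + 5*i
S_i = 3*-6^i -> [3, -18, 108, -648, 3888]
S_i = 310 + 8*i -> [310, 318, 326, 334, 342]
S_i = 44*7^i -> [44, 308, 2156, 15092, 105644]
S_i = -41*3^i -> [-41, -123, -369, -1107, -3321]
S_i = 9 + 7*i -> [9, 16, 23, 30, 37]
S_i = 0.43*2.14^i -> [0.43, 0.92, 1.97, 4.21, 9.02]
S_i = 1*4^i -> [1, 4, 16, 64, 256]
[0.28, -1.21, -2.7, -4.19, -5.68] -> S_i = 0.28 + -1.49*i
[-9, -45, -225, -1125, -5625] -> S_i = -9*5^i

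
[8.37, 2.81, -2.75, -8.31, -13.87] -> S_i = 8.37 + -5.56*i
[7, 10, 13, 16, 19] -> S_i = 7 + 3*i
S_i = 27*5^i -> [27, 135, 675, 3375, 16875]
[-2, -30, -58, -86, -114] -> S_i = -2 + -28*i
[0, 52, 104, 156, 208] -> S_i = 0 + 52*i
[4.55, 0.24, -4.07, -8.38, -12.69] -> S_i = 4.55 + -4.31*i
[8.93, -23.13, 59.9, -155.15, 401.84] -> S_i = 8.93*(-2.59)^i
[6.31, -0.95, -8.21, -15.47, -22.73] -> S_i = 6.31 + -7.26*i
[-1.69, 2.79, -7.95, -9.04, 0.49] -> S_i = Random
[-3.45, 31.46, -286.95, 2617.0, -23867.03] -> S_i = -3.45*(-9.12)^i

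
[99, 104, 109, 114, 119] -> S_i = 99 + 5*i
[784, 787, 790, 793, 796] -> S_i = 784 + 3*i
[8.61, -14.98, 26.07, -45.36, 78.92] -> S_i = 8.61*(-1.74)^i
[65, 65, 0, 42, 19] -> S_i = Random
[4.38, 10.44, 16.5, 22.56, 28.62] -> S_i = 4.38 + 6.06*i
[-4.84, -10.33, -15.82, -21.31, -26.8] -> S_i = -4.84 + -5.49*i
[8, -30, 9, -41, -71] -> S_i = Random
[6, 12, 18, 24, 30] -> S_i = 6 + 6*i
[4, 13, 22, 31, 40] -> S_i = 4 + 9*i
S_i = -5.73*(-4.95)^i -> [-5.73, 28.36, -140.4, 694.98, -3440.13]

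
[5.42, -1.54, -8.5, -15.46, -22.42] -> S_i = 5.42 + -6.96*i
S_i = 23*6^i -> [23, 138, 828, 4968, 29808]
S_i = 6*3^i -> [6, 18, 54, 162, 486]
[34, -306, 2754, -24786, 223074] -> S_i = 34*-9^i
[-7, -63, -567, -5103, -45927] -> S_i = -7*9^i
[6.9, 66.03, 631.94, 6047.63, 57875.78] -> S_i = 6.90*9.57^i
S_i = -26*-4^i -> [-26, 104, -416, 1664, -6656]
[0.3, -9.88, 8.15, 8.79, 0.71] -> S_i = Random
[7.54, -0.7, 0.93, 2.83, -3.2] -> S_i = Random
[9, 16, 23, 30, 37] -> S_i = 9 + 7*i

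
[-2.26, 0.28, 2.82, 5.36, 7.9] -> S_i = -2.26 + 2.54*i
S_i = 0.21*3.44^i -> [0.21, 0.72, 2.49, 8.55, 29.41]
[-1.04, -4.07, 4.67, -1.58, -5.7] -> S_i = Random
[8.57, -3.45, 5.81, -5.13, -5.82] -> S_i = Random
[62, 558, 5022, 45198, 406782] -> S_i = 62*9^i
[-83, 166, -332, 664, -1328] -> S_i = -83*-2^i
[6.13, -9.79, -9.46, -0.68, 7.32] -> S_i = Random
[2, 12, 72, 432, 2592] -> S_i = 2*6^i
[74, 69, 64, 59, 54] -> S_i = 74 + -5*i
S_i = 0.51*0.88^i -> [0.51, 0.45, 0.39, 0.35, 0.31]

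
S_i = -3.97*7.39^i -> [-3.97, -29.34, -216.81, -1602.23, -11840.45]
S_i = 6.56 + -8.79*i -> [6.56, -2.23, -11.02, -19.81, -28.6]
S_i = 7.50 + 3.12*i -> [7.5, 10.62, 13.74, 16.86, 19.98]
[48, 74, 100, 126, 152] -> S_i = 48 + 26*i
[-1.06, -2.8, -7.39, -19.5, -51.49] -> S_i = -1.06*2.64^i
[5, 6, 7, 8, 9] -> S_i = 5 + 1*i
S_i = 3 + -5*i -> [3, -2, -7, -12, -17]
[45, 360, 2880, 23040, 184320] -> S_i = 45*8^i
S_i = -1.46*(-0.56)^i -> [-1.46, 0.82, -0.46, 0.26, -0.14]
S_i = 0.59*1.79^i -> [0.59, 1.06, 1.89, 3.38, 6.06]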